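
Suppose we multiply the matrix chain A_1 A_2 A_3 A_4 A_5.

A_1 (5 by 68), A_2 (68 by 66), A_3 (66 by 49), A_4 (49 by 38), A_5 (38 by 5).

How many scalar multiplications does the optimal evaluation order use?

Adjacent pairs: A_1A_2 = 5·68·66 = 22440; A_2A_3 = 68·66·49 = 219912; A_3A_4 = 66·49·38 = 122892; A_4A_5 = 49·38·5 = 9310.
Length 3: A_1..A_3: k=1: 0+219912+5·68·49=236572; k=2: 22440+0+5·66·49=38610 → min 38610 | A_2..A_4: k=2: 0+122892+68·66·38=293436; k=3: 219912+0+68·49·38=346528 → min 293436 | A_3..A_5: k=3: 0+9310+66·49·5=25480; k=4: 122892+0+66·38·5=135432 → min 25480.
Length 4: A_1..A_4: k=1: 0+293436+5·68·38=306356; k=2: 22440+122892+5·66·38=157872; k=3: 38610+0+5·49·38=47920 → min 47920 | A_2..A_5: k=2: 0+25480+68·66·5=47920; k=3: 219912+9310+68·49·5=245882; k=4: 293436+0+68·38·5=306356 → min 47920.
Length 5: A_1..A_5: k=1: 0+47920+5·68·5=49620; k=2: 22440+25480+5·66·5=49570; k=3: 38610+9310+5·49·5=49145; k=4: 47920+0+5·38·5=48870 → min 48870.
Optimal order: ((((A_1 A_2) A_3) A_4) A_5) with cost 48870.

48870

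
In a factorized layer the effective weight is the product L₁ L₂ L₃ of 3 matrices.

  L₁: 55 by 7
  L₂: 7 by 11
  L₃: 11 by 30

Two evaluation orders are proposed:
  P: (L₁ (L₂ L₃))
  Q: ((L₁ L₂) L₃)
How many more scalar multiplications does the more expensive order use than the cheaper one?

8525

Order P = (L₁ (L₂ L₃)): (L₂ L₃): 7×11 by 11×30 → 7×30, cost 7·11·30 = 2310; (L₁ (L₂ L₃)): 55×7 by 7×30 → 55×30, cost 55·7·30 = 11550; cumulative 13860. Total 13860.
Order Q = ((L₁ L₂) L₃): (L₁ L₂): 55×7 by 7×11 → 55×11, cost 55·7·11 = 4235; ((L₁ L₂) L₃): 55×11 by 11×30 → 55×30, cost 55·11·30 = 18150; cumulative 22385. Total 22385.
Difference: |13860 − 22385| = 8525.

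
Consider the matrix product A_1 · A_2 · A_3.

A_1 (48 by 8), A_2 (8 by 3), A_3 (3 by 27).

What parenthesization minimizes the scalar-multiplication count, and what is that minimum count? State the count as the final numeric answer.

(A_1 · (A_2 · A_3)): cost 11016.
((A_1 · A_2) · A_3): cost 5040.
Optimal: ((A_1 · A_2) · A_3) with cost 5040.

5040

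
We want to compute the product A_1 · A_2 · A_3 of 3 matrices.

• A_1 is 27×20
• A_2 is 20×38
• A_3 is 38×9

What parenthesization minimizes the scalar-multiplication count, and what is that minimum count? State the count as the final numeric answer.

(A_1 · (A_2 · A_3)): cost 11700.
((A_1 · A_2) · A_3): cost 29754.
Optimal: (A_1 · (A_2 · A_3)) with cost 11700.

11700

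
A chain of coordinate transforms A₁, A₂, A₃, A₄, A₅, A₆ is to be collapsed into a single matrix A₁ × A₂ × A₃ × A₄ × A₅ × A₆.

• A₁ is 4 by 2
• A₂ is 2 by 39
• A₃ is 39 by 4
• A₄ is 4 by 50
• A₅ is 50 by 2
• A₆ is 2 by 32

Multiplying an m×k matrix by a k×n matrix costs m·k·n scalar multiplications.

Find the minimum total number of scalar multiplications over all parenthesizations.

Adjacent pairs: A₁A₂ = 4·2·39 = 312; A₂A₃ = 2·39·4 = 312; A₃A₄ = 39·4·50 = 7800; A₄A₅ = 4·50·2 = 400; A₅A₆ = 50·2·32 = 3200.
Length 3: A₁..A₃: k=1: 0+312+4·2·4=344; k=2: 312+0+4·39·4=936 → min 344 | A₂..A₄: k=2: 0+7800+2·39·50=11700; k=3: 312+0+2·4·50=712 → min 712 | A₃..A₅: k=3: 0+400+39·4·2=712; k=4: 7800+0+39·50·2=11700 → min 712 | A₄..A₆: k=4: 0+3200+4·50·32=9600; k=5: 400+0+4·2·32=656 → min 656.
Length 4: A₁..A₄: k=1: 0+712+4·2·50=1112; k=2: 312+7800+4·39·50=15912; k=3: 344+0+4·4·50=1144 → min 1112 | A₂..A₅: k=2: 0+712+2·39·2=868; k=3: 312+400+2·4·2=728; k=4: 712+0+2·50·2=912 → min 728 | A₃..A₆: k=3: 0+656+39·4·32=5648; k=4: 7800+3200+39·50·32=73400; k=5: 712+0+39·2·32=3208 → min 3208.
Length 5: A₁..A₅: k=1: 0+728+4·2·2=744; k=2: 312+712+4·39·2=1336; k=3: 344+400+4·4·2=776; k=4: 1112+0+4·50·2=1512 → min 744 | A₂..A₆: k=2: 0+3208+2·39·32=5704; k=3: 312+656+2·4·32=1224; k=4: 712+3200+2·50·32=7112; k=5: 728+0+2·2·32=856 → min 856.
Length 6: A₁..A₆: k=1: 0+856+4·2·32=1112; k=2: 312+3208+4·39·32=8512; k=3: 344+656+4·4·32=1512; k=4: 1112+3200+4·50·32=10712; k=5: 744+0+4·2·32=1000 → min 1000.
Optimal order: ((A₁ × ((A₂ × A₃) × (A₄ × A₅))) × A₆) with cost 1000.

1000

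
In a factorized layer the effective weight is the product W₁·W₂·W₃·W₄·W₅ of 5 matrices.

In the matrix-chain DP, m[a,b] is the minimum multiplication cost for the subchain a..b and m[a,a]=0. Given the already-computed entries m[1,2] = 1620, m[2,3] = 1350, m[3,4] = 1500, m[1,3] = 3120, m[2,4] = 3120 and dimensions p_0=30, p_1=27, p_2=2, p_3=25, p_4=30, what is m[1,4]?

4920

m[1,4] = min over k∈[1,3] of m[1,k]+m[k+1,4]+p_{0}·p_k·p_{4}.
k=1: 0 + 3120 + 30·27·30 = 27420; k=2: 1620 + 1500 + 30·2·30 = 4920; k=3: 3120 + 0 + 30·25·30 = 25620.
Minimum: 4920 at k=2.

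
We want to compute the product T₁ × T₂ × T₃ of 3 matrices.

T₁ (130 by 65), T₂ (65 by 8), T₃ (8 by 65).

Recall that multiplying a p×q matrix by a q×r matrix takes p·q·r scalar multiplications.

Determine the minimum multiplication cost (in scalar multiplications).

135200

Order (T₁ × (T₂ × T₃)): (T₂ × T₃): 65×8 by 8×65 → 65×65, cost 65·8·65 = 33800; (T₁ × (T₂ × T₃)): 130×65 by 65×65 → 130×65, cost 130·65·65 = 549250; cumulative 583050. Total 583050.
Order ((T₁ × T₂) × T₃): (T₁ × T₂): 130×65 by 65×8 → 130×8, cost 130·65·8 = 67600; ((T₁ × T₂) × T₃): 130×8 by 8×65 → 130×65, cost 130·8·65 = 67600; cumulative 135200. Total 135200.
Minimum: 135200.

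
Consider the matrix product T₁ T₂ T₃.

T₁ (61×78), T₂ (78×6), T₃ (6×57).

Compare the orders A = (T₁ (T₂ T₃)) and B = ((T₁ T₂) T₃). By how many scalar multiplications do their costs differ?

248472

Order A = (T₁ (T₂ T₃)): (T₂ T₃): 78×6 by 6×57 → 78×57, cost 78·6·57 = 26676; (T₁ (T₂ T₃)): 61×78 by 78×57 → 61×57, cost 61·78·57 = 271206; cumulative 297882. Total 297882.
Order B = ((T₁ T₂) T₃): (T₁ T₂): 61×78 by 78×6 → 61×6, cost 61·78·6 = 28548; ((T₁ T₂) T₃): 61×6 by 6×57 → 61×57, cost 61·6·57 = 20862; cumulative 49410. Total 49410.
Difference: |297882 − 49410| = 248472.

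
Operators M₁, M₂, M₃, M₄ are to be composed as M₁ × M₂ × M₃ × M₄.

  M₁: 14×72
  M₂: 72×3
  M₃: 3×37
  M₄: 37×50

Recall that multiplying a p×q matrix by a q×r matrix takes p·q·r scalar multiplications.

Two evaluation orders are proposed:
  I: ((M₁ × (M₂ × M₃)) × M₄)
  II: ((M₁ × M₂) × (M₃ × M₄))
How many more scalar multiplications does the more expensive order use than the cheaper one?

Order I = ((M₁ × (M₂ × M₃)) × M₄): (M₂ × M₃): 72×3 by 3×37 → 72×37, cost 72·3·37 = 7992; (M₁ × (M₂ × M₃)): 14×72 by 72×37 → 14×37, cost 14·72·37 = 37296; cumulative 45288; ((M₁ × (M₂ × M₃)) × M₄): 14×37 by 37×50 → 14×50, cost 14·37·50 = 25900; cumulative 71188. Total 71188.
Order II = ((M₁ × M₂) × (M₃ × M₄)): (M₁ × M₂): 14×72 by 72×3 → 14×3, cost 14·72·3 = 3024; (M₃ × M₄): 3×37 by 37×50 → 3×50, cost 3·37·50 = 5550; ((M₁ × M₂) × (M₃ × M₄)): 14×3 by 3×50 → 14×50, cost 14·3·50 = 2100; cumulative 10674. Total 10674.
Difference: |71188 − 10674| = 60514.

60514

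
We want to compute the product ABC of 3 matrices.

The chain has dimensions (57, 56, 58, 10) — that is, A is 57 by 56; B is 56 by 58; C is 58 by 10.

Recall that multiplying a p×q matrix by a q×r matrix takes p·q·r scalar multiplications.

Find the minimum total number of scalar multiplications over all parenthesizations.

64400

Order (A(BC)): (BC): 56×58 by 58×10 → 56×10, cost 56·58·10 = 32480; (A(BC)): 57×56 by 56×10 → 57×10, cost 57·56·10 = 31920; cumulative 64400. Total 64400.
Order ((AB)C): (AB): 57×56 by 56×58 → 57×58, cost 57·56·58 = 185136; ((AB)C): 57×58 by 58×10 → 57×10, cost 57·58·10 = 33060; cumulative 218196. Total 218196.
Minimum: 64400.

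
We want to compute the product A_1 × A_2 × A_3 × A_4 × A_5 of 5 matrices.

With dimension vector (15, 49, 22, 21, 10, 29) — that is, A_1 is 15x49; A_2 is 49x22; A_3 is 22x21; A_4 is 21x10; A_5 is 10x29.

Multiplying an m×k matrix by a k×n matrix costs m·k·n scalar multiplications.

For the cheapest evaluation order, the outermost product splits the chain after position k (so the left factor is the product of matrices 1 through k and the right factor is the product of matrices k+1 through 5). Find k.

4

Adjacent pairs: A_1A_2 = 15·49·22 = 16170; A_2A_3 = 49·22·21 = 22638; A_3A_4 = 22·21·10 = 4620; A_4A_5 = 21·10·29 = 6090.
Length 3: A_1..A_3: k=1: 0+22638+15·49·21=38073; k=2: 16170+0+15·22·21=23100 → min 23100 | A_2..A_4: k=2: 0+4620+49·22·10=15400; k=3: 22638+0+49·21·10=32928 → min 15400 | A_3..A_5: k=3: 0+6090+22·21·29=19488; k=4: 4620+0+22·10·29=11000 → min 11000.
Length 4: A_1..A_4: k=1: 0+15400+15·49·10=22750; k=2: 16170+4620+15·22·10=24090; k=3: 23100+0+15·21·10=26250 → min 22750 | A_2..A_5: k=2: 0+11000+49·22·29=42262; k=3: 22638+6090+49·21·29=58569; k=4: 15400+0+49·10·29=29610 → min 29610.
Top-level splits: k=1: (A_1..A_1)·(A_2..A_5) → 0+29610+15·49·29 = 50925; k=2: (A_1..A_2)·(A_3..A_5) → 16170+11000+15·22·29 = 36740; k=3: (A_1..A_3)·(A_4..A_5) → 23100+6090+15·21·29 = 38325; k=4: (A_1..A_4)·(A_5..A_5) → 22750+0+15·10·29 = 27100.
Best split is after A_4, i.e. k = 4.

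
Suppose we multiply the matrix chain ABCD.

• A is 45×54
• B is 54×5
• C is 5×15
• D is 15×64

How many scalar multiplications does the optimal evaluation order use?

31350

Adjacent pairs: AB = 45·54·5 = 12150; BC = 54·5·15 = 4050; CD = 5·15·64 = 4800.
Length 3: A..C: k=1: 0+4050+45·54·15=40500; k=2: 12150+0+45·5·15=15525 → min 15525 | B..D: k=2: 0+4800+54·5·64=22080; k=3: 4050+0+54·15·64=55890 → min 22080.
Length 4: A..D: k=1: 0+22080+45·54·64=177600; k=2: 12150+4800+45·5·64=31350; k=3: 15525+0+45·15·64=58725 → min 31350.
Optimal order: ((AB)(CD)) with cost 31350.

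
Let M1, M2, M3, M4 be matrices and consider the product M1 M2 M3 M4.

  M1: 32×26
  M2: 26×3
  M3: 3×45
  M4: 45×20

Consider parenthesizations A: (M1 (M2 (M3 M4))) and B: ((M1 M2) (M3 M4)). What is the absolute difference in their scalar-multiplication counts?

13784

Order A = (M1 (M2 (M3 M4))): (M3 M4): 3×45 by 45×20 → 3×20, cost 3·45·20 = 2700; (M2 (M3 M4)): 26×3 by 3×20 → 26×20, cost 26·3·20 = 1560; cumulative 4260; (M1 (M2 (M3 M4))): 32×26 by 26×20 → 32×20, cost 32·26·20 = 16640; cumulative 20900. Total 20900.
Order B = ((M1 M2) (M3 M4)): (M1 M2): 32×26 by 26×3 → 32×3, cost 32·26·3 = 2496; (M3 M4): 3×45 by 45×20 → 3×20, cost 3·45·20 = 2700; ((M1 M2) (M3 M4)): 32×3 by 3×20 → 32×20, cost 32·3·20 = 1920; cumulative 7116. Total 7116.
Difference: |20900 − 7116| = 13784.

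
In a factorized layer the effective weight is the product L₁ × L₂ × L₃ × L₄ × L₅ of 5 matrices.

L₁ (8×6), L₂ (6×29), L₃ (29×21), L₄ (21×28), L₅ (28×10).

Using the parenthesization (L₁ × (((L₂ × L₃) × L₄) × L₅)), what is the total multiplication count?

9342

(L₂ × L₃): 6×29 by 29×21 → 6×21, cost 6·29·21 = 3654
((L₂ × L₃) × L₄): 6×21 by 21×28 → 6×28, cost 6·21·28 = 3528; cumulative 7182
(((L₂ × L₃) × L₄) × L₅): 6×28 by 28×10 → 6×10, cost 6·28·10 = 1680; cumulative 8862
(L₁ × (((L₂ × L₃) × L₄) × L₅)): 8×6 by 6×10 → 8×10, cost 8·6·10 = 480; cumulative 9342
Total: 9342 scalar multiplications.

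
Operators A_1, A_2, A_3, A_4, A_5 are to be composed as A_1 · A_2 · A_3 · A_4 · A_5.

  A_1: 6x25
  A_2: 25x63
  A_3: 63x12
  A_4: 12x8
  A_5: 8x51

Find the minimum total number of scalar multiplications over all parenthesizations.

17010

Adjacent pairs: A_1A_2 = 6·25·63 = 9450; A_2A_3 = 25·63·12 = 18900; A_3A_4 = 63·12·8 = 6048; A_4A_5 = 12·8·51 = 4896.
Length 3: A_1..A_3: k=1: 0+18900+6·25·12=20700; k=2: 9450+0+6·63·12=13986 → min 13986 | A_2..A_4: k=2: 0+6048+25·63·8=18648; k=3: 18900+0+25·12·8=21300 → min 18648 | A_3..A_5: k=3: 0+4896+63·12·51=43452; k=4: 6048+0+63·8·51=31752 → min 31752.
Length 4: A_1..A_4: k=1: 0+18648+6·25·8=19848; k=2: 9450+6048+6·63·8=18522; k=3: 13986+0+6·12·8=14562 → min 14562 | A_2..A_5: k=2: 0+31752+25·63·51=112077; k=3: 18900+4896+25·12·51=39096; k=4: 18648+0+25·8·51=28848 → min 28848.
Length 5: A_1..A_5: k=1: 0+28848+6·25·51=36498; k=2: 9450+31752+6·63·51=60480; k=3: 13986+4896+6·12·51=22554; k=4: 14562+0+6·8·51=17010 → min 17010.
Optimal order: ((((A_1 · A_2) · A_3) · A_4) · A_5) with cost 17010.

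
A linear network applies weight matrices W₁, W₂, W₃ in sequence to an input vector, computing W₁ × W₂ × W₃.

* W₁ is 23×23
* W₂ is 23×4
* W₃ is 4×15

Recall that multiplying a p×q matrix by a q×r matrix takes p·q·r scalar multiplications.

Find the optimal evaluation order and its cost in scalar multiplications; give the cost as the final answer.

(W₁ × (W₂ × W₃)): cost 9315.
((W₁ × W₂) × W₃): cost 3496.
Optimal: ((W₁ × W₂) × W₃) with cost 3496.

3496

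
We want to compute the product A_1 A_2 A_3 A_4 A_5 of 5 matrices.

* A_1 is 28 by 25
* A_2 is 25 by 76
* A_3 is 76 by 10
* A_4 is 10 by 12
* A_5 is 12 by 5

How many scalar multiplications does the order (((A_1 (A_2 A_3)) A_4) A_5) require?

31040

(A_2 A_3): 25×76 by 76×10 → 25×10, cost 25·76·10 = 19000
(A_1 (A_2 A_3)): 28×25 by 25×10 → 28×10, cost 28·25·10 = 7000; cumulative 26000
((A_1 (A_2 A_3)) A_4): 28×10 by 10×12 → 28×12, cost 28·10·12 = 3360; cumulative 29360
(((A_1 (A_2 A_3)) A_4) A_5): 28×12 by 12×5 → 28×5, cost 28·12·5 = 1680; cumulative 31040
Total: 31040 scalar multiplications.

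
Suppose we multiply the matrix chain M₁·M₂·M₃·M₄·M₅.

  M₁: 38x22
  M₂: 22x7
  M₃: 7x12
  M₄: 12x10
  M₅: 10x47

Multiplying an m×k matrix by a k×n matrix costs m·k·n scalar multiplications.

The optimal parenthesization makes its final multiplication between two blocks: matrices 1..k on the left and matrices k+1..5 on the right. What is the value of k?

Adjacent pairs: M₁M₂ = 38·22·7 = 5852; M₂M₃ = 22·7·12 = 1848; M₃M₄ = 7·12·10 = 840; M₄M₅ = 12·10·47 = 5640.
Length 3: M₁..M₃: k=1: 0+1848+38·22·12=11880; k=2: 5852+0+38·7·12=9044 → min 9044 | M₂..M₄: k=2: 0+840+22·7·10=2380; k=3: 1848+0+22·12·10=4488 → min 2380 | M₃..M₅: k=3: 0+5640+7·12·47=9588; k=4: 840+0+7·10·47=4130 → min 4130.
Length 4: M₁..M₄: k=1: 0+2380+38·22·10=10740; k=2: 5852+840+38·7·10=9352; k=3: 9044+0+38·12·10=13604 → min 9352 | M₂..M₅: k=2: 0+4130+22·7·47=11368; k=3: 1848+5640+22·12·47=19896; k=4: 2380+0+22·10·47=12720 → min 11368.
Top-level splits: k=1: (M₁..M₁)·(M₂..M₅) → 0+11368+38·22·47 = 50660; k=2: (M₁..M₂)·(M₃..M₅) → 5852+4130+38·7·47 = 22484; k=3: (M₁..M₃)·(M₄..M₅) → 9044+5640+38·12·47 = 36116; k=4: (M₁..M₄)·(M₅..M₅) → 9352+0+38·10·47 = 27212.
Best split is after M₂, i.e. k = 2.

2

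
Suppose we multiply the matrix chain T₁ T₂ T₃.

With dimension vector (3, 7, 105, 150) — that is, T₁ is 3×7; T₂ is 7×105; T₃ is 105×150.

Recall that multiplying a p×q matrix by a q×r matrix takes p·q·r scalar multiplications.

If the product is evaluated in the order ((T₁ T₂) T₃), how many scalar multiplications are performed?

49455

(T₁ T₂): 3×7 by 7×105 → 3×105, cost 3·7·105 = 2205
((T₁ T₂) T₃): 3×105 by 105×150 → 3×150, cost 3·105·150 = 47250; cumulative 49455
Total: 49455 scalar multiplications.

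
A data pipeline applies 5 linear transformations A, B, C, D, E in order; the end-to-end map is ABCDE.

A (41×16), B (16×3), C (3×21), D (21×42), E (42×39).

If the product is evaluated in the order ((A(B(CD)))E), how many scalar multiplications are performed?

99372

(CD): 3×21 by 21×42 → 3×42, cost 3·21·42 = 2646
(B(CD)): 16×3 by 3×42 → 16×42, cost 16·3·42 = 2016; cumulative 4662
(A(B(CD))): 41×16 by 16×42 → 41×42, cost 41·16·42 = 27552; cumulative 32214
((A(B(CD)))E): 41×42 by 42×39 → 41×39, cost 41·42·39 = 67158; cumulative 99372
Total: 99372 scalar multiplications.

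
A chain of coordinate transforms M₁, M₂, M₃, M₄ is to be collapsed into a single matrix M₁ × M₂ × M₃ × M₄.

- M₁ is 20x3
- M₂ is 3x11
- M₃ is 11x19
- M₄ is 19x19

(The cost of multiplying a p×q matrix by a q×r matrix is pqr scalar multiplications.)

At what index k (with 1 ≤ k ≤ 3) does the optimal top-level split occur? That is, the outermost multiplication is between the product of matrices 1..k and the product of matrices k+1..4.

Adjacent pairs: M₁M₂ = 20·3·11 = 660; M₂M₃ = 3·11·19 = 627; M₃M₄ = 11·19·19 = 3971.
Length 3: M₁..M₃: k=1: 0+627+20·3·19=1767; k=2: 660+0+20·11·19=4840 → min 1767 | M₂..M₄: k=2: 0+3971+3·11·19=4598; k=3: 627+0+3·19·19=1710 → min 1710.
Top-level splits: k=1: (M₁..M₁)·(M₂..M₄) → 0+1710+20·3·19 = 2850; k=2: (M₁..M₂)·(M₃..M₄) → 660+3971+20·11·19 = 8811; k=3: (M₁..M₃)·(M₄..M₄) → 1767+0+20·19·19 = 8987.
Best split is after M₁, i.e. k = 1.

1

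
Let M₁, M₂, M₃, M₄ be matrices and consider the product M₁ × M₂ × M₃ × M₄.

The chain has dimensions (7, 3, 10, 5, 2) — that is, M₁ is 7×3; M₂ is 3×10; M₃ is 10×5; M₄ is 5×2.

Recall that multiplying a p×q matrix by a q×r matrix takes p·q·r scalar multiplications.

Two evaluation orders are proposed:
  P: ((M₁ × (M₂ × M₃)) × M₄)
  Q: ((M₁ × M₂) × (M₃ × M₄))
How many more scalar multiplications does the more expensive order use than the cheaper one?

Order P = ((M₁ × (M₂ × M₃)) × M₄): (M₂ × M₃): 3×10 by 10×5 → 3×5, cost 3·10·5 = 150; (M₁ × (M₂ × M₃)): 7×3 by 3×5 → 7×5, cost 7·3·5 = 105; cumulative 255; ((M₁ × (M₂ × M₃)) × M₄): 7×5 by 5×2 → 7×2, cost 7·5·2 = 70; cumulative 325. Total 325.
Order Q = ((M₁ × M₂) × (M₃ × M₄)): (M₁ × M₂): 7×3 by 3×10 → 7×10, cost 7·3·10 = 210; (M₃ × M₄): 10×5 by 5×2 → 10×2, cost 10·5·2 = 100; ((M₁ × M₂) × (M₃ × M₄)): 7×10 by 10×2 → 7×2, cost 7·10·2 = 140; cumulative 450. Total 450.
Difference: |325 − 450| = 125.

125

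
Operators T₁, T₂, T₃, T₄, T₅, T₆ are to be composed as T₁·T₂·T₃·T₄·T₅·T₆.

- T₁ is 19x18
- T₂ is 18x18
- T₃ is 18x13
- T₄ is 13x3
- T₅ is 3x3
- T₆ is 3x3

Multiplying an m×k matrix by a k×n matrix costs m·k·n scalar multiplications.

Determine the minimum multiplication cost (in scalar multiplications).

Adjacent pairs: T₁T₂ = 19·18·18 = 6156; T₂T₃ = 18·18·13 = 4212; T₃T₄ = 18·13·3 = 702; T₄T₅ = 13·3·3 = 117; T₅T₆ = 3·3·3 = 27.
Length 3: T₁..T₃: k=1: 0+4212+19·18·13=8658; k=2: 6156+0+19·18·13=10602 → min 8658 | T₂..T₄: k=2: 0+702+18·18·3=1674; k=3: 4212+0+18·13·3=4914 → min 1674 | T₃..T₅: k=3: 0+117+18·13·3=819; k=4: 702+0+18·3·3=864 → min 819 | T₄..T₆: k=4: 0+27+13·3·3=144; k=5: 117+0+13·3·3=234 → min 144.
Length 4: T₁..T₄: k=1: 0+1674+19·18·3=2700; k=2: 6156+702+19·18·3=7884; k=3: 8658+0+19·13·3=9399 → min 2700 | T₂..T₅: k=2: 0+819+18·18·3=1791; k=3: 4212+117+18·13·3=5031; k=4: 1674+0+18·3·3=1836 → min 1791 | T₃..T₆: k=3: 0+144+18·13·3=846; k=4: 702+27+18·3·3=891; k=5: 819+0+18·3·3=981 → min 846.
Length 5: T₁..T₅: k=1: 0+1791+19·18·3=2817; k=2: 6156+819+19·18·3=8001; k=3: 8658+117+19·13·3=9516; k=4: 2700+0+19·3·3=2871 → min 2817 | T₂..T₆: k=2: 0+846+18·18·3=1818; k=3: 4212+144+18·13·3=5058; k=4: 1674+27+18·3·3=1863; k=5: 1791+0+18·3·3=1953 → min 1818.
Length 6: T₁..T₆: k=1: 0+1818+19·18·3=2844; k=2: 6156+846+19·18·3=8028; k=3: 8658+144+19·13·3=9543; k=4: 2700+27+19·3·3=2898; k=5: 2817+0+19·3·3=2988 → min 2844.
Optimal order: (T₁·(T₂·(T₃·(T₄·(T₅·T₆))))) with cost 2844.

2844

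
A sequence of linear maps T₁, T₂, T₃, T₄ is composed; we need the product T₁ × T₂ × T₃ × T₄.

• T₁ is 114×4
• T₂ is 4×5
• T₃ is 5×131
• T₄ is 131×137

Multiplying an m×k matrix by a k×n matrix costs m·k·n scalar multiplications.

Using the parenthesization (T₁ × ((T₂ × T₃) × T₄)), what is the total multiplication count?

136880

(T₂ × T₃): 4×5 by 5×131 → 4×131, cost 4·5·131 = 2620
((T₂ × T₃) × T₄): 4×131 by 131×137 → 4×137, cost 4·131·137 = 71788; cumulative 74408
(T₁ × ((T₂ × T₃) × T₄)): 114×4 by 4×137 → 114×137, cost 114·4·137 = 62472; cumulative 136880
Total: 136880 scalar multiplications.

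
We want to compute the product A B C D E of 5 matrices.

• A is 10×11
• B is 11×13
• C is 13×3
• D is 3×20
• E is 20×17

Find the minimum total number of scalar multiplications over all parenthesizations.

2289

Adjacent pairs: AB = 10·11·13 = 1430; BC = 11·13·3 = 429; CD = 13·3·20 = 780; DE = 3·20·17 = 1020.
Length 3: A..C: k=1: 0+429+10·11·3=759; k=2: 1430+0+10·13·3=1820 → min 759 | B..D: k=2: 0+780+11·13·20=3640; k=3: 429+0+11·3·20=1089 → min 1089 | C..E: k=3: 0+1020+13·3·17=1683; k=4: 780+0+13·20·17=5200 → min 1683.
Length 4: A..D: k=1: 0+1089+10·11·20=3289; k=2: 1430+780+10·13·20=4810; k=3: 759+0+10·3·20=1359 → min 1359 | B..E: k=2: 0+1683+11·13·17=4114; k=3: 429+1020+11·3·17=2010; k=4: 1089+0+11·20·17=4829 → min 2010.
Length 5: A..E: k=1: 0+2010+10·11·17=3880; k=2: 1430+1683+10·13·17=5323; k=3: 759+1020+10·3·17=2289; k=4: 1359+0+10·20·17=4759 → min 2289.
Optimal order: ((A (B C)) (D E)) with cost 2289.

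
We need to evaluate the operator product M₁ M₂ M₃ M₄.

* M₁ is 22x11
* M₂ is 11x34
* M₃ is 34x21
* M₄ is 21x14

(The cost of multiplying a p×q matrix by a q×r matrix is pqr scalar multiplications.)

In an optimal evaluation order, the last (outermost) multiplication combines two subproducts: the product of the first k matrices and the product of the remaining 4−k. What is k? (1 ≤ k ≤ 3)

Adjacent pairs: M₁M₂ = 22·11·34 = 8228; M₂M₃ = 11·34·21 = 7854; M₃M₄ = 34·21·14 = 9996.
Length 3: M₁..M₃: k=1: 0+7854+22·11·21=12936; k=2: 8228+0+22·34·21=23936 → min 12936 | M₂..M₄: k=2: 0+9996+11·34·14=15232; k=3: 7854+0+11·21·14=11088 → min 11088.
Top-level splits: k=1: (M₁..M₁)·(M₂..M₄) → 0+11088+22·11·14 = 14476; k=2: (M₁..M₂)·(M₃..M₄) → 8228+9996+22·34·14 = 28696; k=3: (M₁..M₃)·(M₄..M₄) → 12936+0+22·21·14 = 19404.
Best split is after M₁, i.e. k = 1.

1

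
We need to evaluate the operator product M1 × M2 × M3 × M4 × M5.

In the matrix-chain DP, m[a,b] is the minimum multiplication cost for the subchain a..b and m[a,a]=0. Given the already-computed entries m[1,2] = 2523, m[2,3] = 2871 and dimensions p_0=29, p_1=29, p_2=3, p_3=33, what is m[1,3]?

m[1,3] = min over k∈[1,2] of m[1,k]+m[k+1,3]+p_{0}·p_k·p_{3}.
k=1: 0 + 2871 + 29·29·33 = 30624; k=2: 2523 + 0 + 29·3·33 = 5394.
Minimum: 5394 at k=2.

5394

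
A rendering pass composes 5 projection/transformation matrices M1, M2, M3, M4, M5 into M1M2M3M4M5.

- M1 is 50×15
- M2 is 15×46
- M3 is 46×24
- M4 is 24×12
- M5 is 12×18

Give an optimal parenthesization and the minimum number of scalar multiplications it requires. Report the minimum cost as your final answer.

37620

Adjacent pairs: M1M2 = 50·15·46 = 34500; M2M3 = 15·46·24 = 16560; M3M4 = 46·24·12 = 13248; M4M5 = 24·12·18 = 5184.
Length 3: M1..M3: k=1: 0+16560+50·15·24=34560; k=2: 34500+0+50·46·24=89700 → min 34560 | M2..M4: k=2: 0+13248+15·46·12=21528; k=3: 16560+0+15·24·12=20880 → min 20880 | M3..M5: k=3: 0+5184+46·24·18=25056; k=4: 13248+0+46·12·18=23184 → min 23184.
Length 4: M1..M4: k=1: 0+20880+50·15·12=29880; k=2: 34500+13248+50·46·12=75348; k=3: 34560+0+50·24·12=48960 → min 29880 | M2..M5: k=2: 0+23184+15·46·18=35604; k=3: 16560+5184+15·24·18=28224; k=4: 20880+0+15·12·18=24120 → min 24120.
Length 5: M1..M5: k=1: 0+24120+50·15·18=37620; k=2: 34500+23184+50·46·18=99084; k=3: 34560+5184+50·24·18=61344; k=4: 29880+0+50·12·18=40680 → min 37620.
Optimal parenthesization: (M1(((M2M3)M4)M5)) with cost 37620.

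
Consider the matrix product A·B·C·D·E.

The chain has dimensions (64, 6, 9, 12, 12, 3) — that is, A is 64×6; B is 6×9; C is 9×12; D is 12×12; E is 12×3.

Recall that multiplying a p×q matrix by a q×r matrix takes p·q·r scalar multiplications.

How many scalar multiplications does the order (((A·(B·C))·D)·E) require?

(B·C): 6×9 by 9×12 → 6×12, cost 6·9·12 = 648
(A·(B·C)): 64×6 by 6×12 → 64×12, cost 64·6·12 = 4608; cumulative 5256
((A·(B·C))·D): 64×12 by 12×12 → 64×12, cost 64·12·12 = 9216; cumulative 14472
(((A·(B·C))·D)·E): 64×12 by 12×3 → 64×3, cost 64·12·3 = 2304; cumulative 16776
Total: 16776 scalar multiplications.

16776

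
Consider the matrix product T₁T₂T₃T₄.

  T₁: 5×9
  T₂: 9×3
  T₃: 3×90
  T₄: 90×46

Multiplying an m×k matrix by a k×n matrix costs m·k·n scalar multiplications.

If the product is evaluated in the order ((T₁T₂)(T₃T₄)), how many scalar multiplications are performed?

13245

(T₁T₂): 5×9 by 9×3 → 5×3, cost 5·9·3 = 135
(T₃T₄): 3×90 by 90×46 → 3×46, cost 3·90·46 = 12420
((T₁T₂)(T₃T₄)): 5×3 by 3×46 → 5×46, cost 5·3·46 = 690; cumulative 13245
Total: 13245 scalar multiplications.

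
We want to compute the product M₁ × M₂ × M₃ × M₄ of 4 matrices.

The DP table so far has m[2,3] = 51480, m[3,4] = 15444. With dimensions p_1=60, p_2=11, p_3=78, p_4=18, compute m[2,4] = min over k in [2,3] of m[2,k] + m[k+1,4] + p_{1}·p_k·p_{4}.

27324

m[2,4] = min over k∈[2,3] of m[2,k]+m[k+1,4]+p_{1}·p_k·p_{4}.
k=2: 0 + 15444 + 60·11·18 = 27324; k=3: 51480 + 0 + 60·78·18 = 135720.
Minimum: 27324 at k=2.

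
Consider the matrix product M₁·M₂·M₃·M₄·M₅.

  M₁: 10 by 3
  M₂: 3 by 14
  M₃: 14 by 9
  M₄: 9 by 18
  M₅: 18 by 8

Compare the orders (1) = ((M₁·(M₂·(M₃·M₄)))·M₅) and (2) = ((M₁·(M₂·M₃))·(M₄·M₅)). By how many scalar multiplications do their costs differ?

2340

Order (1) = ((M₁·(M₂·(M₃·M₄)))·M₅): (M₃·M₄): 14×9 by 9×18 → 14×18, cost 14·9·18 = 2268; (M₂·(M₃·M₄)): 3×14 by 14×18 → 3×18, cost 3·14·18 = 756; cumulative 3024; (M₁·(M₂·(M₃·M₄))): 10×3 by 3×18 → 10×18, cost 10·3·18 = 540; cumulative 3564; ((M₁·(M₂·(M₃·M₄)))·M₅): 10×18 by 18×8 → 10×8, cost 10·18·8 = 1440; cumulative 5004. Total 5004.
Order (2) = ((M₁·(M₂·M₃))·(M₄·M₅)): (M₂·M₃): 3×14 by 14×9 → 3×9, cost 3·14·9 = 378; (M₁·(M₂·M₃)): 10×3 by 3×9 → 10×9, cost 10·3·9 = 270; cumulative 648; (M₄·M₅): 9×18 by 18×8 → 9×8, cost 9·18·8 = 1296; ((M₁·(M₂·M₃))·(M₄·M₅)): 10×9 by 9×8 → 10×8, cost 10·9·8 = 720; cumulative 2664. Total 2664.
Difference: |5004 − 2664| = 2340.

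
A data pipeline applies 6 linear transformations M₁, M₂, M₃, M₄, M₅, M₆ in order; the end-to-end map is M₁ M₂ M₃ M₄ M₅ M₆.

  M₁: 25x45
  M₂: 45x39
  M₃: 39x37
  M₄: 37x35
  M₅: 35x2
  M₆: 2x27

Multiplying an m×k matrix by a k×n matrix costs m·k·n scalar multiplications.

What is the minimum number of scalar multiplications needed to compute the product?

12586

Adjacent pairs: M₁M₂ = 25·45·39 = 43875; M₂M₃ = 45·39·37 = 64935; M₃M₄ = 39·37·35 = 50505; M₄M₅ = 37·35·2 = 2590; M₅M₆ = 35·2·27 = 1890.
Length 3: M₁..M₃: k=1: 0+64935+25·45·37=106560; k=2: 43875+0+25·39·37=79950 → min 79950 | M₂..M₄: k=2: 0+50505+45·39·35=111930; k=3: 64935+0+45·37·35=123210 → min 111930 | M₃..M₅: k=3: 0+2590+39·37·2=5476; k=4: 50505+0+39·35·2=53235 → min 5476 | M₄..M₆: k=4: 0+1890+37·35·27=36855; k=5: 2590+0+37·2·27=4588 → min 4588.
Length 4: M₁..M₄: k=1: 0+111930+25·45·35=151305; k=2: 43875+50505+25·39·35=128505; k=3: 79950+0+25·37·35=112325 → min 112325 | M₂..M₅: k=2: 0+5476+45·39·2=8986; k=3: 64935+2590+45·37·2=70855; k=4: 111930+0+45·35·2=115080 → min 8986 | M₃..M₆: k=3: 0+4588+39·37·27=43549; k=4: 50505+1890+39·35·27=89250; k=5: 5476+0+39·2·27=7582 → min 7582.
Length 5: M₁..M₅: k=1: 0+8986+25·45·2=11236; k=2: 43875+5476+25·39·2=51301; k=3: 79950+2590+25·37·2=84390; k=4: 112325+0+25·35·2=114075 → min 11236 | M₂..M₆: k=2: 0+7582+45·39·27=54967; k=3: 64935+4588+45·37·27=114478; k=4: 111930+1890+45·35·27=156345; k=5: 8986+0+45·2·27=11416 → min 11416.
Length 6: M₁..M₆: k=1: 0+11416+25·45·27=41791; k=2: 43875+7582+25·39·27=77782; k=3: 79950+4588+25·37·27=109513; k=4: 112325+1890+25·35·27=137840; k=5: 11236+0+25·2·27=12586 → min 12586.
Optimal order: ((M₁ (M₂ (M₃ (M₄ M₅)))) M₆) with cost 12586.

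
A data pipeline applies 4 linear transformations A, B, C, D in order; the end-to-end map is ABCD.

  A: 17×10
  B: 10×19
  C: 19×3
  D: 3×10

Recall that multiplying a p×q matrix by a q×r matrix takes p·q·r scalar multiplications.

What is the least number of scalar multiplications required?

1590

Adjacent pairs: AB = 17·10·19 = 3230; BC = 10·19·3 = 570; CD = 19·3·10 = 570.
Length 3: A..C: k=1: 0+570+17·10·3=1080; k=2: 3230+0+17·19·3=4199 → min 1080 | B..D: k=2: 0+570+10·19·10=2470; k=3: 570+0+10·3·10=870 → min 870.
Length 4: A..D: k=1: 0+870+17·10·10=2570; k=2: 3230+570+17·19·10=7030; k=3: 1080+0+17·3·10=1590 → min 1590.
Optimal order: ((A(BC))D) with cost 1590.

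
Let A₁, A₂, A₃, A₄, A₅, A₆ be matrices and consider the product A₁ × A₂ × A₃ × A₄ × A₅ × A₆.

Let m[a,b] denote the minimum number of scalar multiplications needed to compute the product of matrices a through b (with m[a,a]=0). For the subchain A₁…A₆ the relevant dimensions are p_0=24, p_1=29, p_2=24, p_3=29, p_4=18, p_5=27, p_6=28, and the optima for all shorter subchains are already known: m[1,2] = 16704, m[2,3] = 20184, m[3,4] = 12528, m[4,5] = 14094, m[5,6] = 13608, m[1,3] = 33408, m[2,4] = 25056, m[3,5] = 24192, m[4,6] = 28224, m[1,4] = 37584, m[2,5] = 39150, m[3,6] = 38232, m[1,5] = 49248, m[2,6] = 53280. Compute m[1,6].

63288

m[1,6] = min over k∈[1,5] of m[1,k]+m[k+1,6]+p_{0}·p_k·p_{6}.
k=1: 0 + 53280 + 24·29·28 = 72768; k=2: 16704 + 38232 + 24·24·28 = 71064; k=3: 33408 + 28224 + 24·29·28 = 81120; k=4: 37584 + 13608 + 24·18·28 = 63288; k=5: 49248 + 0 + 24·27·28 = 67392.
Minimum: 63288 at k=4.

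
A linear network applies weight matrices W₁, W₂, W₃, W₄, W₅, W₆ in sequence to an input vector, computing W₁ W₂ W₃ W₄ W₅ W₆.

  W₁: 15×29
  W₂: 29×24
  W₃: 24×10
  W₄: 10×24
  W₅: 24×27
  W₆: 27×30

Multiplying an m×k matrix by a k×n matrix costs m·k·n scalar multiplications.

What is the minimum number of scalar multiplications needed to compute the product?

30390

Adjacent pairs: W₁W₂ = 15·29·24 = 10440; W₂W₃ = 29·24·10 = 6960; W₃W₄ = 24·10·24 = 5760; W₄W₅ = 10·24·27 = 6480; W₅W₆ = 24·27·30 = 19440.
Length 3: W₁..W₃: k=1: 0+6960+15·29·10=11310; k=2: 10440+0+15·24·10=14040 → min 11310 | W₂..W₄: k=2: 0+5760+29·24·24=22464; k=3: 6960+0+29·10·24=13920 → min 13920 | W₃..W₅: k=3: 0+6480+24·10·27=12960; k=4: 5760+0+24·24·27=21312 → min 12960 | W₄..W₆: k=4: 0+19440+10·24·30=26640; k=5: 6480+0+10·27·30=14580 → min 14580.
Length 4: W₁..W₄: k=1: 0+13920+15·29·24=24360; k=2: 10440+5760+15·24·24=24840; k=3: 11310+0+15·10·24=14910 → min 14910 | W₂..W₅: k=2: 0+12960+29·24·27=31752; k=3: 6960+6480+29·10·27=21270; k=4: 13920+0+29·24·27=32712 → min 21270 | W₃..W₆: k=3: 0+14580+24·10·30=21780; k=4: 5760+19440+24·24·30=42480; k=5: 12960+0+24·27·30=32400 → min 21780.
Length 5: W₁..W₅: k=1: 0+21270+15·29·27=33015; k=2: 10440+12960+15·24·27=33120; k=3: 11310+6480+15·10·27=21840; k=4: 14910+0+15·24·27=24630 → min 21840 | W₂..W₆: k=2: 0+21780+29·24·30=42660; k=3: 6960+14580+29·10·30=30240; k=4: 13920+19440+29·24·30=54240; k=5: 21270+0+29·27·30=44760 → min 30240.
Length 6: W₁..W₆: k=1: 0+30240+15·29·30=43290; k=2: 10440+21780+15·24·30=43020; k=3: 11310+14580+15·10·30=30390; k=4: 14910+19440+15·24·30=45150; k=5: 21840+0+15·27·30=33990 → min 30390.
Optimal order: ((W₁ (W₂ W₃)) ((W₄ W₅) W₆)) with cost 30390.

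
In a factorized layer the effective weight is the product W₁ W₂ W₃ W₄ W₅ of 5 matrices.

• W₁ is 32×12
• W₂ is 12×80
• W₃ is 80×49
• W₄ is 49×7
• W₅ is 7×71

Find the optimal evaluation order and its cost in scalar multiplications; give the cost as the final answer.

Adjacent pairs: W₁W₂ = 32·12·80 = 30720; W₂W₃ = 12·80·49 = 47040; W₃W₄ = 80·49·7 = 27440; W₄W₅ = 49·7·71 = 24353.
Length 3: W₁..W₃: k=1: 0+47040+32·12·49=65856; k=2: 30720+0+32·80·49=156160 → min 65856 | W₂..W₄: k=2: 0+27440+12·80·7=34160; k=3: 47040+0+12·49·7=51156 → min 34160 | W₃..W₅: k=3: 0+24353+80·49·71=302673; k=4: 27440+0+80·7·71=67200 → min 67200.
Length 4: W₁..W₄: k=1: 0+34160+32·12·7=36848; k=2: 30720+27440+32·80·7=76080; k=3: 65856+0+32·49·7=76832 → min 36848 | W₂..W₅: k=2: 0+67200+12·80·71=135360; k=3: 47040+24353+12·49·71=113141; k=4: 34160+0+12·7·71=40124 → min 40124.
Length 5: W₁..W₅: k=1: 0+40124+32·12·71=67388; k=2: 30720+67200+32·80·71=279680; k=3: 65856+24353+32·49·71=201537; k=4: 36848+0+32·7·71=52752 → min 52752.
Optimal parenthesization: ((W₁ (W₂ (W₃ W₄))) W₅) with cost 52752.

52752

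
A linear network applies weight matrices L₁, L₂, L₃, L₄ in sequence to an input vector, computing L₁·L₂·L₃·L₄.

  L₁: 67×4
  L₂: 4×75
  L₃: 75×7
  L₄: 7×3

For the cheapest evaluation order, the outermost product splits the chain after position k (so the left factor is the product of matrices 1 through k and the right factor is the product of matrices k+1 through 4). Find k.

Adjacent pairs: L₁L₂ = 67·4·75 = 20100; L₂L₃ = 4·75·7 = 2100; L₃L₄ = 75·7·3 = 1575.
Length 3: L₁..L₃: k=1: 0+2100+67·4·7=3976; k=2: 20100+0+67·75·7=55275 → min 3976 | L₂..L₄: k=2: 0+1575+4·75·3=2475; k=3: 2100+0+4·7·3=2184 → min 2184.
Top-level splits: k=1: (L₁..L₁)·(L₂..L₄) → 0+2184+67·4·3 = 2988; k=2: (L₁..L₂)·(L₃..L₄) → 20100+1575+67·75·3 = 36750; k=3: (L₁..L₃)·(L₄..L₄) → 3976+0+67·7·3 = 5383.
Best split is after L₁, i.e. k = 1.

1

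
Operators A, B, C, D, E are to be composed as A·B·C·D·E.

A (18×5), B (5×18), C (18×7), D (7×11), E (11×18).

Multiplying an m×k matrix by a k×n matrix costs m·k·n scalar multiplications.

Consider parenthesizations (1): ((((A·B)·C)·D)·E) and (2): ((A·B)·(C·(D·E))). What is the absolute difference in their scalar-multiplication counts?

2268

Order (1) = ((((A·B)·C)·D)·E): (A·B): 18×5 by 5×18 → 18×18, cost 18·5·18 = 1620; ((A·B)·C): 18×18 by 18×7 → 18×7, cost 18·18·7 = 2268; cumulative 3888; (((A·B)·C)·D): 18×7 by 7×11 → 18×11, cost 18·7·11 = 1386; cumulative 5274; ((((A·B)·C)·D)·E): 18×11 by 11×18 → 18×18, cost 18·11·18 = 3564; cumulative 8838. Total 8838.
Order (2) = ((A·B)·(C·(D·E))): (A·B): 18×5 by 5×18 → 18×18, cost 18·5·18 = 1620; (D·E): 7×11 by 11×18 → 7×18, cost 7·11·18 = 1386; (C·(D·E)): 18×7 by 7×18 → 18×18, cost 18·7·18 = 2268; cumulative 3654; ((A·B)·(C·(D·E))): 18×18 by 18×18 → 18×18, cost 18·18·18 = 5832; cumulative 11106. Total 11106.
Difference: |8838 − 11106| = 2268.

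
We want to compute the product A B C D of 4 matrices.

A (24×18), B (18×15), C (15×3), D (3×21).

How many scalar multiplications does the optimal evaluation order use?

Adjacent pairs: AB = 24·18·15 = 6480; BC = 18·15·3 = 810; CD = 15·3·21 = 945.
Length 3: A..C: k=1: 0+810+24·18·3=2106; k=2: 6480+0+24·15·3=7560 → min 2106 | B..D: k=2: 0+945+18·15·21=6615; k=3: 810+0+18·3·21=1944 → min 1944.
Length 4: A..D: k=1: 0+1944+24·18·21=11016; k=2: 6480+945+24·15·21=14985; k=3: 2106+0+24·3·21=3618 → min 3618.
Optimal order: ((A (B C)) D) with cost 3618.

3618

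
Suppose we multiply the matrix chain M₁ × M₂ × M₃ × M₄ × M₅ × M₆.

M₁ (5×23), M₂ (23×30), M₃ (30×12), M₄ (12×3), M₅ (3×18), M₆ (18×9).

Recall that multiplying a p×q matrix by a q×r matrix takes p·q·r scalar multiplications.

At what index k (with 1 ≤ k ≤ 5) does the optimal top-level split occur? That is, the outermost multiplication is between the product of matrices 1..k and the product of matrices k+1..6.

Adjacent pairs: M₁M₂ = 5·23·30 = 3450; M₂M₃ = 23·30·12 = 8280; M₃M₄ = 30·12·3 = 1080; M₄M₅ = 12·3·18 = 648; M₅M₆ = 3·18·9 = 486.
Length 3: M₁..M₃: k=1: 0+8280+5·23·12=9660; k=2: 3450+0+5·30·12=5250 → min 5250 | M₂..M₄: k=2: 0+1080+23·30·3=3150; k=3: 8280+0+23·12·3=9108 → min 3150 | M₃..M₅: k=3: 0+648+30·12·18=7128; k=4: 1080+0+30·3·18=2700 → min 2700 | M₄..M₆: k=4: 0+486+12·3·9=810; k=5: 648+0+12·18·9=2592 → min 810.
Length 4: M₁..M₄: k=1: 0+3150+5·23·3=3495; k=2: 3450+1080+5·30·3=4980; k=3: 5250+0+5·12·3=5430 → min 3495 | M₂..M₅: k=2: 0+2700+23·30·18=15120; k=3: 8280+648+23·12·18=13896; k=4: 3150+0+23·3·18=4392 → min 4392 | M₃..M₆: k=3: 0+810+30·12·9=4050; k=4: 1080+486+30·3·9=2376; k=5: 2700+0+30·18·9=7560 → min 2376.
Length 5: M₁..M₅: k=1: 0+4392+5·23·18=6462; k=2: 3450+2700+5·30·18=8850; k=3: 5250+648+5·12·18=6978; k=4: 3495+0+5·3·18=3765 → min 3765 | M₂..M₆: k=2: 0+2376+23·30·9=8586; k=3: 8280+810+23·12·9=11574; k=4: 3150+486+23·3·9=4257; k=5: 4392+0+23·18·9=8118 → min 4257.
Top-level splits: k=1: (M₁..M₁)·(M₂..M₆) → 0+4257+5·23·9 = 5292; k=2: (M₁..M₂)·(M₃..M₆) → 3450+2376+5·30·9 = 7176; k=3: (M₁..M₃)·(M₄..M₆) → 5250+810+5·12·9 = 6600; k=4: (M₁..M₄)·(M₅..M₆) → 3495+486+5·3·9 = 4116; k=5: (M₁..M₅)·(M₆..M₆) → 3765+0+5·18·9 = 4575.
Best split is after M₄, i.e. k = 4.

4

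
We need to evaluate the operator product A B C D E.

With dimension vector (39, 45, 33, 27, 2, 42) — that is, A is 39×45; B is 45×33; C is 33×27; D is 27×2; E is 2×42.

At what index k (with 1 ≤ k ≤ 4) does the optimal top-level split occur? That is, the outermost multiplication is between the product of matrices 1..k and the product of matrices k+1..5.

4

Adjacent pairs: AB = 39·45·33 = 57915; BC = 45·33·27 = 40095; CD = 33·27·2 = 1782; DE = 27·2·42 = 2268.
Length 3: A..C: k=1: 0+40095+39·45·27=87480; k=2: 57915+0+39·33·27=92664 → min 87480 | B..D: k=2: 0+1782+45·33·2=4752; k=3: 40095+0+45·27·2=42525 → min 4752 | C..E: k=3: 0+2268+33·27·42=39690; k=4: 1782+0+33·2·42=4554 → min 4554.
Length 4: A..D: k=1: 0+4752+39·45·2=8262; k=2: 57915+1782+39·33·2=62271; k=3: 87480+0+39·27·2=89586 → min 8262 | B..E: k=2: 0+4554+45·33·42=66924; k=3: 40095+2268+45·27·42=93393; k=4: 4752+0+45·2·42=8532 → min 8532.
Top-level splits: k=1: (A..A)·(B..E) → 0+8532+39·45·42 = 82242; k=2: (A..B)·(C..E) → 57915+4554+39·33·42 = 116523; k=3: (A..C)·(D..E) → 87480+2268+39·27·42 = 133974; k=4: (A..D)·(E..E) → 8262+0+39·2·42 = 11538.
Best split is after D, i.e. k = 4.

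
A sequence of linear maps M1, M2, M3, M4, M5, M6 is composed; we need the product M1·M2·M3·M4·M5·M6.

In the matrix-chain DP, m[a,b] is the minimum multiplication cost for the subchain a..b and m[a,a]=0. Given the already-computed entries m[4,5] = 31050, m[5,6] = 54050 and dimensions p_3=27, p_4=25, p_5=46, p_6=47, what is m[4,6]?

85775

m[4,6] = min over k∈[4,5] of m[4,k]+m[k+1,6]+p_{3}·p_k·p_{6}.
k=4: 0 + 54050 + 27·25·47 = 85775; k=5: 31050 + 0 + 27·46·47 = 89424.
Minimum: 85775 at k=4.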